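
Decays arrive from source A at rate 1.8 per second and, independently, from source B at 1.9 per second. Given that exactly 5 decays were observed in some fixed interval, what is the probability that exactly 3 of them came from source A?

0.3036

Given the total, each event is independently from source A with probability p = λ_A/(λ_A+λ_B) = 1.8/3.7 ≈ 0.4865.
So K ~ Binomial(5, 1.8/3.7): P(K = 3) = C(5,3) · (1.8/3.7)^3 · (1.9/3.7)^2 ≈ 0.3036.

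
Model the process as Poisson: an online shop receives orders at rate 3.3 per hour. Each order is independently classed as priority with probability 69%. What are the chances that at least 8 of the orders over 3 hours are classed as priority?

0.3761

Thinning: the orders that are classed as priority themselves form a Poisson process with rate 0.69 × 3.3 = 2.277 per hour.
Over the interval, μ = 2.277 × 3 = 6.831 (3 hours).
P(N ≥ 8) = 1 − P(N ≤ 7) ≈ 0.3761.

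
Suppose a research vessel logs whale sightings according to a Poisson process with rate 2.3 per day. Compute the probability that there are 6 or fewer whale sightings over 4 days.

Over the interval, μ = 2.3 × 4 = 9.2 (4 days).
P(N ≤ 6) = Σ_{j=0}^{6} e^(−μ) μ^j/j! ≈ 0.1892.

0.1892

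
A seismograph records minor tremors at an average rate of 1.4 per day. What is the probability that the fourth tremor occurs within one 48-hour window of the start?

Over the interval, μ = 1.4 × 2 = 2.8 (a 48-hour window = 2 days).
The fourth arrival falls in the interval iff at least 4 events occur there: P(S_4 ≤ t) = P(N ≥ 4) = 1 − P(N ≤ 3) ≈ 0.3081.

0.3081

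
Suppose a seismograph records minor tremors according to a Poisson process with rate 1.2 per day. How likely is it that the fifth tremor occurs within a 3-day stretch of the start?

Over the interval, μ = 1.2 × 3 = 3.6 (a 3-day stretch = 3 days).
The fifth arrival falls in the interval iff at least 5 events occur there: P(S_5 ≤ t) = P(N ≥ 5) = 1 − P(N ≤ 4) ≈ 0.2936.

0.2936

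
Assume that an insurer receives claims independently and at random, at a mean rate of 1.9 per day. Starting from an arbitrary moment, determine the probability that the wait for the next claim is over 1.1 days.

The wait for the next event is exponential with rate λ = 1.9 per day.
P(T > 1.1) = e^(−λt) = e^(−1.9 × 1.1) = e^(−2.09) ≈ 0.1237.

0.1237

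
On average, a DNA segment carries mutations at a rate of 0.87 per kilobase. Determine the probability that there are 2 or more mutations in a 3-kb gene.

0.7345

Over the interval, μ = 0.87 × 3 = 2.61 (a 3-kb gene = 3 kilobases).
P(N ≥ 2) = 1 − P(N ≤ 1) = 1 − Σ_{j=0}^{1} e^(−μ) μ^j/j! ≈ 0.7345.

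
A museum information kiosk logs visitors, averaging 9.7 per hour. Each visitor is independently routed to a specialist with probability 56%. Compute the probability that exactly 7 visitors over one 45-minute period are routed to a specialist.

Thinning: the visitors that are routed to a specialist themselves form a Poisson process with rate 0.56 × 9.7 = 5.432 per hour.
Over the interval, μ = 5.432 × 0.75 = 4.074 (a 45-minute period = 0.75 hours).
P(N = 7) = e^(−4.074) · 4.074^7/7! ≈ 0.0629.

0.0629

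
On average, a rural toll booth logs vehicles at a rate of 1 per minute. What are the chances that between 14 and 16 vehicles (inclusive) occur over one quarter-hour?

Over the interval, μ = 1 × 15 = 15 (a quarter-hour = 15 minutes).
P(14 ≤ N ≤ 16) = Σ_{j=14}^{16} e^(−15) · 15^j/j! ≈ 0.3009.

0.3009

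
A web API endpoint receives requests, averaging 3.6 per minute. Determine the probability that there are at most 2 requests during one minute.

0.3027

With mean μ = 3.6 per minute,
P(N ≤ 2) = Σ_{j=0}^{2} e^(−μ) μ^j/j! ≈ 0.3027.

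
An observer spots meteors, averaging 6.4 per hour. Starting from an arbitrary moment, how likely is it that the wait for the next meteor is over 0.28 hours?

0.1666

The wait for the next event is exponential with rate λ = 6.4 per hour.
P(T > 0.28) = e^(−λt) = e^(−6.4 × 0.28) = e^(−1.792) ≈ 0.1666.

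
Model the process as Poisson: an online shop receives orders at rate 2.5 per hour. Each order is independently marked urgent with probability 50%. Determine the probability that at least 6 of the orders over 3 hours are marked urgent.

Thinning: the orders that are marked urgent themselves form a Poisson process with rate 0.5 × 2.5 = 1.25 per hour.
Over the interval, μ = 1.25 × 3 = 3.75 (3 hours).
P(N ≥ 6) = 1 − P(N ≤ 5) ≈ 0.1771.

0.1771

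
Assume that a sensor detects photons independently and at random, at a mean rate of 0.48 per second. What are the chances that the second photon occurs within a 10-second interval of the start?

Over the interval, μ = 0.48 × 10 = 4.8 (a 10-second interval = 10 seconds).
The second arrival falls in the interval iff at least 2 events occur there: P(S_2 ≤ t) = P(N ≥ 2) = 1 − P(N ≤ 1) ≈ 0.9523.

0.9523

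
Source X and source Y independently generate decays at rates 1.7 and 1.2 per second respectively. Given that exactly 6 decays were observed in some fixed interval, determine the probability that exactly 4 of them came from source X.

0.3033

Given the total, each event is independently from source X with probability p = λ_X/(λ_X+λ_Y) = 1.7/2.9 ≈ 0.5862.
So K ~ Binomial(6, 1.7/2.9): P(K = 4) = C(6,4) · (1.7/2.9)^4 · (1.2/2.9)^2 ≈ 0.3033.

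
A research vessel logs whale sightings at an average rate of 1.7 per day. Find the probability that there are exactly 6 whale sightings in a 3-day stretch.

Over the interval, μ = 1.7 × 3 = 5.1 (a 3-day stretch = 3 days).
P(N = 6) = e^(−μ) μ^6/6! = e^(−5.1) · 5.1^6/720 ≈ 0.1490.

0.1490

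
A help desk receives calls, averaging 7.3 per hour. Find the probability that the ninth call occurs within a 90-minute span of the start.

Over the interval, μ = 7.3 × 1.5 = 10.95 (a 90-minute span = 1.5 hours).
The ninth arrival falls in the interval iff at least 9 events occur there: P(S_9 ≤ t) = P(N ≥ 9) = 1 − P(N ≤ 8) ≈ 0.7635.

0.7635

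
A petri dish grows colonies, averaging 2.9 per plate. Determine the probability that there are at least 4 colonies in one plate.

0.3304

With mean μ = 2.9 per plate,
P(N ≥ 4) = 1 − P(N ≤ 3) = 1 − Σ_{j=0}^{3} e^(−μ) μ^j/j! ≈ 0.3304.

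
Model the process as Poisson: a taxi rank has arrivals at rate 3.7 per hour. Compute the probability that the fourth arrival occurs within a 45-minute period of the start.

0.3025

Over the interval, μ = 3.7 × 0.75 = 2.775 (a 45-minute period = 0.75 hours).
The fourth arrival falls in the interval iff at least 4 events occur there: P(S_4 ≤ t) = P(N ≥ 4) = 1 − P(N ≤ 3) ≈ 0.3025.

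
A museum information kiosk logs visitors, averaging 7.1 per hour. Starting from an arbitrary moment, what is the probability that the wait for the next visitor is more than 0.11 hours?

The wait for the next event is exponential with rate λ = 7.1 per hour.
P(T > 0.11) = e^(−λt) = e^(−7.1 × 0.11) = e^(−0.781) ≈ 0.4579.

0.4579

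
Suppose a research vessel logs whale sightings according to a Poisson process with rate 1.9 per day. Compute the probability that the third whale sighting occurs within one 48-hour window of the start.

Over the interval, μ = 1.9 × 2 = 3.8 (a 48-hour window = 2 days).
The third arrival falls in the interval iff at least 3 events occur there: P(S_3 ≤ t) = P(N ≥ 3) = 1 − P(N ≤ 2) ≈ 0.7311.

0.7311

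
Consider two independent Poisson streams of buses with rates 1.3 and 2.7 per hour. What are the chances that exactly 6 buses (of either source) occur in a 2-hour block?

Independent Poisson processes superpose: combined rate λ = 1.3 + 2.7 = 4 per hour.
Over the interval, μ = 4 × 2 = 8 (a 2-hour block = 2 hours).
P(N = 6) = e^(−8) · 8^6/6! ≈ 0.1221.

0.1221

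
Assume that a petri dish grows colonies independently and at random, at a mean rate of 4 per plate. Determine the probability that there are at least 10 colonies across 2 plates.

0.2834

Over the interval, μ = 4 × 2 = 8 (2 plates).
P(N ≥ 10) = 1 − P(N ≤ 9) = 1 − Σ_{j=0}^{9} e^(−μ) μ^j/j! ≈ 0.2834.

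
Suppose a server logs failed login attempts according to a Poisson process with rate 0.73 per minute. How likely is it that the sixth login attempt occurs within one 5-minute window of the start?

0.1628

Over the interval, μ = 0.73 × 5 = 3.65 (a 5-minute window = 5 minutes).
The sixth arrival falls in the interval iff at least 6 events occur there: P(S_6 ≤ t) = P(N ≥ 6) = 1 − P(N ≤ 5) ≈ 0.1628.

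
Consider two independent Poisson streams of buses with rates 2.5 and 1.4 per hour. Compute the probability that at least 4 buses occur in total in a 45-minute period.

0.3360

Independent Poisson processes superpose: combined rate λ = 2.5 + 1.4 = 3.9 per hour.
Over the interval, μ = 3.9 × 0.75 = 2.925 (a 45-minute period = 0.75 hours).
P(N ≥ 4) = 1 − P(N ≤ 3) ≈ 0.3360.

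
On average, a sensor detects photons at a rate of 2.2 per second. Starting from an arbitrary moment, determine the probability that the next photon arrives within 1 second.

0.8892

Inter-arrival times are exponential with rate λ = 2.2 per second.
P(T ≤ 1) = 1 − e^(−λt) = 1 − e^(−2.2 × 1) = 1 − e^(−2.2) ≈ 0.8892.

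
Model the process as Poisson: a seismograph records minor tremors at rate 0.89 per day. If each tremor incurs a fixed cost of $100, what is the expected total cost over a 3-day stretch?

$267

E[N] = 0.89 × 3 = 2.67 (a 3-day stretch = 3 days); E[cost] = 2.67 × $100 = $267.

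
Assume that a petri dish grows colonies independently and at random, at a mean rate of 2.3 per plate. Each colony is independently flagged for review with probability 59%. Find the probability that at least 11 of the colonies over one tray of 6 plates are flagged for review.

0.1985

Thinning: the colonies that are flagged for review themselves form a Poisson process with rate 0.59 × 2.3 = 1.357 per plate.
Over the interval, μ = 1.357 × 6 = 8.142 (a tray of 6 plates = 6 plates).
P(N ≥ 11) = 1 − P(N ≤ 10) ≈ 0.1985.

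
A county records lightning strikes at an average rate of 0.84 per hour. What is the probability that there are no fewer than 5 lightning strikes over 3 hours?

Over the interval, μ = 0.84 × 3 = 2.52 (3 hours).
P(N ≥ 5) = 1 − P(N ≤ 4) = 1 − Σ_{j=0}^{4} e^(−μ) μ^j/j! ≈ 0.1115.

0.1115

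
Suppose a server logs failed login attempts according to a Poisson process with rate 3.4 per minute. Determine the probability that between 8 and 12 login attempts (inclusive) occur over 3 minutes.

Over the interval, μ = 3.4 × 3 = 10.2 (3 minutes).
P(8 ≤ N ≤ 12) = Σ_{j=8}^{12} e^(−10.2) · 10.2^j/j! ≈ 0.5695.

0.5695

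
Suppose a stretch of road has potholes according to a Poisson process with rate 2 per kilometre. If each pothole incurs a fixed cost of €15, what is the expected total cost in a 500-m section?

E[N] = 2 × 0.5 = 1 (a 500-m section = 0.5 kilometres); E[cost] = 1 × €15 = €15.

€15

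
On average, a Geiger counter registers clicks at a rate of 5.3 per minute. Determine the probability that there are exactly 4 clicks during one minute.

0.1641

With mean μ = 5.3 per minute,
P(N = 4) = e^(−μ) μ^4/4! = e^(−5.3) · 5.3^4/24 ≈ 0.1641.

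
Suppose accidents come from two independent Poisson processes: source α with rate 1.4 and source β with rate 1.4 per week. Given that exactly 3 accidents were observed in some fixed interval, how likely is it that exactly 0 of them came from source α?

Given the total, each event is independently from source α with probability p = λ_α/(λ_α+λ_β) = 1.4/2.8 = 0.5000.
So K ~ Binomial(3, 1.4/2.8): P(K = 0) = C(3,0) · (1.4/2.8)^0 · (1.4/2.8)^3 ≈ 0.1250.

0.1250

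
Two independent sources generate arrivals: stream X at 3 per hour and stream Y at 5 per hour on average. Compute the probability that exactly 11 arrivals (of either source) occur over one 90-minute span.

0.1144

Independent Poisson processes superpose: combined rate λ = 3 + 5 = 8 per hour.
Over the interval, μ = 8 × 1.5 = 12 (a 90-minute span = 1.5 hours).
P(N = 11) = e^(−12) · 12^11/11! ≈ 0.1144.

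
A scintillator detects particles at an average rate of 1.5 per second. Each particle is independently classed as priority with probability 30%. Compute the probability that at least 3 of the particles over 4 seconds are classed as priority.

Thinning: the particles that are classed as priority themselves form a Poisson process with rate 0.3 × 1.5 = 0.45 per second.
Over the interval, μ = 0.45 × 4 = 1.8 (4 seconds).
P(N ≥ 3) = 1 − P(N ≤ 2) ≈ 0.2694.

0.2694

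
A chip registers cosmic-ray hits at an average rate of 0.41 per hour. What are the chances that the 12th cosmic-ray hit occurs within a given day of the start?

Over the interval, μ = 0.41 × 24 = 9.84 (a day = 24 hours).
The 12th arrival falls in the interval iff at least 12 events occur there: P(S_12 ≤ t) = P(N ≥ 12) = 1 − P(N ≤ 11) ≈ 0.2852.

0.2852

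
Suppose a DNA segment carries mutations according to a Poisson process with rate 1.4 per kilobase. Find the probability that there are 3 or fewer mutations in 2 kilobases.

0.6919

Over the interval, μ = 1.4 × 2 = 2.8 (2 kilobases).
P(N ≤ 3) = Σ_{j=0}^{3} e^(−μ) μ^j/j! ≈ 0.6919.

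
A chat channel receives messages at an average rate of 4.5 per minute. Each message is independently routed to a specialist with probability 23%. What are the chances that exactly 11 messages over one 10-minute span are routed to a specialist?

Thinning: the messages that are routed to a specialist themselves form a Poisson process with rate 0.23 × 4.5 = 1.035 per minute.
Over the interval, μ = 1.035 × 10 = 10.35 (a 10-minute span = 10 minutes).
P(N = 11) = e^(−10.35) · 10.35^11/11! ≈ 0.1170.

0.1170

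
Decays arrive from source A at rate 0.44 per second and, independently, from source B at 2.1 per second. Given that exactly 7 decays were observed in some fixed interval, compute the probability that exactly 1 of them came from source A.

Given the total, each event is independently from source A with probability p = λ_A/(λ_A+λ_B) = 0.44/2.54 ≈ 0.1732.
So K ~ Binomial(7, 0.44/2.54): P(K = 1) = C(7,1) · (0.44/2.54)^1 · (2.1/2.54)^6 ≈ 0.3873.

0.3873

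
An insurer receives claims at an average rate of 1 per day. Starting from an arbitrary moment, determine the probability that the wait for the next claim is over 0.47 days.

0.6250

The wait for the next event is exponential with rate λ = 1 per day.
P(T > 0.47) = e^(−λt) = e^(−1 × 0.47) = e^(−0.47) ≈ 0.6250.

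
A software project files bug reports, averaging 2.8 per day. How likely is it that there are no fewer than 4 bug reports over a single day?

0.3081

With mean μ = 2.8 per day,
P(N ≥ 4) = 1 − P(N ≤ 3) = 1 − Σ_{j=0}^{3} e^(−μ) μ^j/j! ≈ 0.3081.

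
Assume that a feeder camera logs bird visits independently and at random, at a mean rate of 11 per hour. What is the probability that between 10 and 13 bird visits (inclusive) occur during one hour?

0.4408

With mean μ = 11 per hour,
P(10 ≤ N ≤ 13) = Σ_{j=10}^{13} e^(−11) · 11^j/j! ≈ 0.4408.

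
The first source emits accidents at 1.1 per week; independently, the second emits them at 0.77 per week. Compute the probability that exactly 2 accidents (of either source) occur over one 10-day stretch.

0.2468

Independent Poisson processes superpose: combined rate λ = 1.1 + 0.77 = 1.87 per week.
Over the interval, μ = 1.87 × 10/7 ≈ 2.67143 (a 10-day stretch = 10/7 weeks).
P(N = 2) = e^(−2.67143) · 2.67143^2/2! ≈ 0.2468.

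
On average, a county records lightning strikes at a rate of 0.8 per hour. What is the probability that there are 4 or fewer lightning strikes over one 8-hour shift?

Over the interval, μ = 0.8 × 8 = 6.4 (an 8-hour shift = 8 hours).
P(N ≤ 4) = Σ_{j=0}^{4} e^(−μ) μ^j/j! ≈ 0.2351.

0.2351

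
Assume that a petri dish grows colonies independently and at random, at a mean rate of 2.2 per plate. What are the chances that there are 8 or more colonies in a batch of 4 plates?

Over the interval, μ = 2.2 × 4 = 8.8 (a batch of 4 plates = 4 plates).
P(N ≥ 8) = 1 − P(N ≤ 7) = 1 − Σ_{j=0}^{7} e^(−μ) μ^j/j! ≈ 0.6522.

0.6522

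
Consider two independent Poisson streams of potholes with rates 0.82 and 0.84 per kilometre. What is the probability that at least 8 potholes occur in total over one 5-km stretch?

0.5881

Independent Poisson processes superpose: combined rate λ = 0.82 + 0.84 = 1.66 per kilometre.
Over the interval, μ = 1.66 × 5 = 8.3 (a 5-km stretch = 5 kilometres).
P(N ≥ 8) = 1 − P(N ≤ 7) ≈ 0.5881.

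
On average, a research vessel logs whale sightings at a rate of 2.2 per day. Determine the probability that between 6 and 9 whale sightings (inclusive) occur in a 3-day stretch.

Over the interval, μ = 2.2 × 3 = 6.6 (a 3-day stretch = 3 days).
P(6 ≤ N ≤ 9) = Σ_{j=6}^{9} e^(−6.6) · 6.6^j/j! ≈ 0.5140.

0.5140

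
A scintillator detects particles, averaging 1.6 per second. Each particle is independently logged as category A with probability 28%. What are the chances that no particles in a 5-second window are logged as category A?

0.1065

Thinning: the particles that are logged as category A themselves form a Poisson process with rate 0.28 × 1.6 = 0.448 per second.
Over the interval, μ = 0.448 × 5 = 2.24 (a 5-second window = 5 seconds).
P(N = 0) = e^(−2.24) · 2.24^0/0! ≈ 0.1065.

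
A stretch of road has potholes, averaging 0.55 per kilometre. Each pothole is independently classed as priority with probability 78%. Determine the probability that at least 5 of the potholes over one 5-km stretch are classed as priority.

0.0667

Thinning: the potholes that are classed as priority themselves form a Poisson process with rate 0.78 × 0.55 = 0.429 per kilometre.
Over the interval, μ = 0.429 × 5 = 2.145 (a 5-km stretch = 5 kilometres).
P(N ≥ 5) = 1 − P(N ≤ 4) ≈ 0.0667.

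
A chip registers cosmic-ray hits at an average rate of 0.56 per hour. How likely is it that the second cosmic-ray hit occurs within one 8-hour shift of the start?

0.9379

Over the interval, μ = 0.56 × 8 = 4.48 (an 8-hour shift = 8 hours).
The second arrival falls in the interval iff at least 2 events occur there: P(S_2 ≤ t) = P(N ≥ 2) = 1 − P(N ≤ 1) ≈ 0.9379.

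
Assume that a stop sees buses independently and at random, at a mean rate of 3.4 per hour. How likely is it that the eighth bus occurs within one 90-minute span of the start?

Over the interval, μ = 3.4 × 1.5 = 5.1 (a 90-minute span = 1.5 hours).
The eighth arrival falls in the interval iff at least 8 events occur there: P(S_8 ≤ t) = P(N ≥ 8) = 1 − P(N ≤ 7) ≈ 0.1440.

0.1440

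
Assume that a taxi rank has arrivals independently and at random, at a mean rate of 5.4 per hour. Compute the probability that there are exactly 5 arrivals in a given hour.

0.1728

With mean μ = 5.4 per hour,
P(N = 5) = e^(−μ) μ^5/5! = e^(−5.4) · 5.4^5/120 ≈ 0.1728.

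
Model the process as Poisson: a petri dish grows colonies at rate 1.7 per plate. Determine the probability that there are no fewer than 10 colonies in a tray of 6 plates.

0.5668

Over the interval, μ = 1.7 × 6 = 10.2 (a tray of 6 plates = 6 plates).
P(N ≥ 10) = 1 − P(N ≤ 9) = 1 − Σ_{j=0}^{9} e^(−μ) μ^j/j! ≈ 0.5668.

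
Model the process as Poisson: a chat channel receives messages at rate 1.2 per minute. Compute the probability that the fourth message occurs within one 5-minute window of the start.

Over the interval, μ = 1.2 × 5 = 6 (a 5-minute window = 5 minutes).
The fourth arrival falls in the interval iff at least 4 events occur there: P(S_4 ≤ t) = P(N ≥ 4) = 1 − P(N ≤ 3) ≈ 0.8488.

0.8488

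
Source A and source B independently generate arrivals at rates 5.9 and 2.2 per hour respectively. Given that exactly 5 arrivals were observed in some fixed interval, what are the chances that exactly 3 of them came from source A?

Given the total, each event is independently from source A with probability p = λ_A/(λ_A+λ_B) = 5.9/8.1 ≈ 0.7284.
So K ~ Binomial(5, 5.9/8.1): P(K = 3) = C(5,3) · (5.9/8.1)^3 · (2.2/8.1)^2 ≈ 0.2851.

0.2851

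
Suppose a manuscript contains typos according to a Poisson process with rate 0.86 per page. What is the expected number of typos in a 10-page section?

8.6

E[N] = λt = 0.86 × 10 = 8.6 (a 10-page section = 10 pages).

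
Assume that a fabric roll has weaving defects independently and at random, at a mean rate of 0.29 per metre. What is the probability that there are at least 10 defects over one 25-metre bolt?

0.1957

Over the interval, μ = 0.29 × 25 = 7.25 (a 25-metre bolt = 25 metres).
P(N ≥ 10) = 1 − P(N ≤ 9) = 1 − Σ_{j=0}^{9} e^(−μ) μ^j/j! ≈ 0.1957.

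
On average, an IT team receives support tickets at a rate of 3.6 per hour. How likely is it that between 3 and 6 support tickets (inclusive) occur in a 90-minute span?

0.6069

Over the interval, μ = 3.6 × 1.5 = 5.4 (a 90-minute span = 1.5 hours).
P(3 ≤ N ≤ 6) = Σ_{j=3}^{6} e^(−5.4) · 5.4^j/j! ≈ 0.6069.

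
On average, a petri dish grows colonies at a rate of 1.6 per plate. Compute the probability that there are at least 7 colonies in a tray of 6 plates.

Over the interval, μ = 1.6 × 6 = 9.6 (a tray of 6 plates = 6 plates).
P(N ≥ 7) = 1 − P(N ≤ 6) = 1 − Σ_{j=0}^{6} e^(−μ) μ^j/j! ≈ 0.8426.

0.8426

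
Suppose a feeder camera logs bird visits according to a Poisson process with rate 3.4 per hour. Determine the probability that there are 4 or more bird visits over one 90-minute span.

Over the interval, μ = 3.4 × 1.5 = 5.1 (a 90-minute span = 1.5 hours).
P(N ≥ 4) = 1 − P(N ≤ 3) = 1 − Σ_{j=0}^{3} e^(−μ) μ^j/j! ≈ 0.7487.

0.7487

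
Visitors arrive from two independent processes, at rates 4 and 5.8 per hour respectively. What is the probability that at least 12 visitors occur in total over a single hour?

Independent Poisson processes superpose: combined rate λ = 4 + 5.8 = 9.8 per hour.
So μ = 9.8.
P(N ≥ 12) = 1 − P(N ≤ 11) ≈ 0.2807.

0.2807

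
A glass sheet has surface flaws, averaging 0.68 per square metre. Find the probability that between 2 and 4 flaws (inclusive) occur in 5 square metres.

Over the interval, μ = 0.68 × 5 = 3.4 (5 square metres).
P(2 ≤ N ≤ 4) = Σ_{j=2}^{4} e^(−3.4) · 3.4^j/j! ≈ 0.5973.

0.5973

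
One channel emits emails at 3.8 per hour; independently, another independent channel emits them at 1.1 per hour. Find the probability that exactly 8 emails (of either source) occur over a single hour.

0.0614

Independent Poisson processes superpose: combined rate λ = 3.8 + 1.1 = 4.9 per hour.
So μ = 4.9.
P(N = 8) = e^(−4.9) · 4.9^8/8! ≈ 0.0614.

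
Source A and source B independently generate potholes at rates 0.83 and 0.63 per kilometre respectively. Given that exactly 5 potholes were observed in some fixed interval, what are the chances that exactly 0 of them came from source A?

0.0150

Given the total, each event is independently from source A with probability p = λ_A/(λ_A+λ_B) = 0.83/1.46 ≈ 0.5685.
So K ~ Binomial(5, 0.83/1.46): P(K = 0) = C(5,0) · (0.83/1.46)^0 · (0.63/1.46)^5 ≈ 0.0150.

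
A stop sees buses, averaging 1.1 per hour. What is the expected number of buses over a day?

26.4

E[N] = λt = 1.1 × 24 = 26.4 (a day = 24 hours).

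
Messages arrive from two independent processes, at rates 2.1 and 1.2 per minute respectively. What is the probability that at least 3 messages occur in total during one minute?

0.6406

Independent Poisson processes superpose: combined rate λ = 2.1 + 1.2 = 3.3 per minute.
So μ = 3.3.
P(N ≥ 3) = 1 − P(N ≤ 2) ≈ 0.6406.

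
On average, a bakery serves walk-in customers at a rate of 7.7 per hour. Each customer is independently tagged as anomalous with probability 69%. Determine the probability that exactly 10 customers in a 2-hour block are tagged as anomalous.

0.1228

Thinning: the customers that are tagged as anomalous themselves form a Poisson process with rate 0.69 × 7.7 = 5.313 per hour.
Over the interval, μ = 5.313 × 2 = 10.626 (a 2-hour block = 2 hours).
P(N = 10) = e^(−10.626) · 10.626^10/10! ≈ 0.1228.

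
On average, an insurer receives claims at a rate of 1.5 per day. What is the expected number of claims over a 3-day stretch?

E[N] = λt = 1.5 × 3 = 4.5 (a 3-day stretch = 3 days).

4.5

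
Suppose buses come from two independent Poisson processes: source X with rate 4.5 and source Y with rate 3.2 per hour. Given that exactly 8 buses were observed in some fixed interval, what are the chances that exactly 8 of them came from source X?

0.0136

Given the total, each event is independently from source X with probability p = λ_X/(λ_X+λ_Y) = 4.5/7.7 ≈ 0.5844.
So K ~ Binomial(8, 4.5/7.7): P(K = 8) = C(8,8) · (4.5/7.7)^8 · (3.2/7.7)^0 ≈ 0.0136.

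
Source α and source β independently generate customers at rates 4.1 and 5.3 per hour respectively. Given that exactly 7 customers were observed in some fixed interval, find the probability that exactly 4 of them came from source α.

Given the total, each event is independently from source α with probability p = λ_α/(λ_α+λ_β) = 4.1/9.4 ≈ 0.4362.
So K ~ Binomial(7, 4.1/9.4): P(K = 4) = C(7,4) · (4.1/9.4)^4 · (5.3/9.4)^3 ≈ 0.2271.

0.2271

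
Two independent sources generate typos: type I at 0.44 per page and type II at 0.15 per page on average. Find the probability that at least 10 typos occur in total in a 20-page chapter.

Independent Poisson processes superpose: combined rate λ = 0.44 + 0.15 = 0.59 per page.
Over the interval, μ = 0.59 × 20 = 11.8 (a 20-page chapter = 20 pages).
P(N ≥ 10) = 1 − P(N ≤ 9) ≈ 0.7397.

0.7397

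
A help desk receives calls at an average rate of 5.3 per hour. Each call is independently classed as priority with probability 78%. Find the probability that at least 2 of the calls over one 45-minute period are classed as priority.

Thinning: the calls that are classed as priority themselves form a Poisson process with rate 0.78 × 5.3 = 4.134 per hour.
Over the interval, μ = 4.134 × 0.75 = 3.1005 (a 45-minute period = 0.75 hours).
P(N ≥ 2) = 1 − P(N ≤ 1) ≈ 0.8154.

0.8154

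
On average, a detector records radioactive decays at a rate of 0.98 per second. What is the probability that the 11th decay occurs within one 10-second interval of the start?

0.3920

Over the interval, μ = 0.98 × 10 = 9.8 (a 10-second interval = 10 seconds).
The 11th arrival falls in the interval iff at least 11 events occur there: P(S_11 ≤ t) = P(N ≥ 11) = 1 − P(N ≤ 10) ≈ 0.3920.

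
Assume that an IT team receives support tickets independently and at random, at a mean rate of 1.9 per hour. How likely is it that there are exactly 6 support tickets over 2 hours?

Over the interval, μ = 1.9 × 2 = 3.8 (2 hours).
P(N = 6) = e^(−μ) μ^6/6! = e^(−3.8) · 3.8^6/720 ≈ 0.0936.

0.0936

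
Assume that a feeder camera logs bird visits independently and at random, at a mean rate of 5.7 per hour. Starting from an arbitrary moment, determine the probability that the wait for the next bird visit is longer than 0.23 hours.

The wait for the next event is exponential with rate λ = 5.7 per hour.
P(T > 0.23) = e^(−λt) = e^(−5.7 × 0.23) = e^(−1.311) ≈ 0.2696.

0.2696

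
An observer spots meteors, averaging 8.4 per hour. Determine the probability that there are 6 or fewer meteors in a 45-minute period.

Over the interval, μ = 8.4 × 0.75 = 6.3 (a 45-minute period = 0.75 hours).
P(N ≤ 6) = Σ_{j=0}^{6} e^(−μ) μ^j/j! ≈ 0.5582.

0.5582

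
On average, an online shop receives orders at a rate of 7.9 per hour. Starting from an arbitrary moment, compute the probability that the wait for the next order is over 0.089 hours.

The wait for the next event is exponential with rate λ = 7.9 per hour.
P(T > 0.089) = e^(−λt) = e^(−7.9 × 0.089) = e^(−0.7031) ≈ 0.4950.

0.4950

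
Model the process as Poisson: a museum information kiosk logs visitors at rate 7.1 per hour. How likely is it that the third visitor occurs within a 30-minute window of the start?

Over the interval, μ = 7.1 × 0.5 = 3.55 (a 30-minute window = 0.5 hours).
The third arrival falls in the interval iff at least 3 events occur there: P(S_3 ≤ t) = P(N ≥ 3) = 1 − P(N ≤ 2) ≈ 0.6883.

0.6883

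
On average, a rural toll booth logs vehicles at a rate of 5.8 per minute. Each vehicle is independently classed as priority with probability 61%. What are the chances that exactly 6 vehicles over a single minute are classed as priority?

0.0792

Thinning: the vehicles that are classed as priority themselves form a Poisson process with rate 0.61 × 5.8 = 3.538 per minute.
So μ = 3.538.
P(N = 6) = e^(−3.538) · 3.538^6/6! ≈ 0.0792.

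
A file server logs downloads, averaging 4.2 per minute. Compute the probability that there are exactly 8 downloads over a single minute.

0.0360

With mean μ = 4.2 per minute,
P(N = 8) = e^(−μ) μ^8/8! = e^(−4.2) · 4.2^8/40320 ≈ 0.0360.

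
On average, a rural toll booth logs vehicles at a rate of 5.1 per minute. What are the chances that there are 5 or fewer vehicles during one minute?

0.5984

With mean μ = 5.1 per minute,
P(N ≤ 5) = Σ_{j=0}^{5} e^(−μ) μ^j/j! ≈ 0.5984.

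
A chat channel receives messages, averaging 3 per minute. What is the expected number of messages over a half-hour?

E[N] = λt = 3 × 30 = 90 (a half-hour = 30 minutes).

90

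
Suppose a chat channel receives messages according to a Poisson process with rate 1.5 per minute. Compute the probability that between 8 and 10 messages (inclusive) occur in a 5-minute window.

0.3376

Over the interval, μ = 1.5 × 5 = 7.5 (a 5-minute window = 5 minutes).
P(8 ≤ N ≤ 10) = Σ_{j=8}^{10} e^(−7.5) · 7.5^j/j! ≈ 0.3376.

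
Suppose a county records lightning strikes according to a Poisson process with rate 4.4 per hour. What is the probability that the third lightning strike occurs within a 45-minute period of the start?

0.6406

Over the interval, μ = 4.4 × 0.75 = 3.3 (a 45-minute period = 0.75 hours).
The third arrival falls in the interval iff at least 3 events occur there: P(S_3 ≤ t) = P(N ≥ 3) = 1 − P(N ≤ 2) ≈ 0.6406.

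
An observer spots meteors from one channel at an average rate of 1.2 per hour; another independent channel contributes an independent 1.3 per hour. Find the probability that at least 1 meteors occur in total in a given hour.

0.9179

Independent Poisson processes superpose: combined rate λ = 1.2 + 1.3 = 2.5 per hour.
So μ = 2.5.
P(N ≥ 1) = 1 − P(N ≤ 0) ≈ 0.9179.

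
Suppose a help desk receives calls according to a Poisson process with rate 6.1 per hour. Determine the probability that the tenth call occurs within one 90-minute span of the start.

Over the interval, μ = 6.1 × 1.5 = 9.15 (a 90-minute span = 1.5 hours).
The tenth arrival falls in the interval iff at least 10 events occur there: P(S_10 ≤ t) = P(N ≥ 10) = 1 − P(N ≤ 9) ≈ 0.4323.

0.4323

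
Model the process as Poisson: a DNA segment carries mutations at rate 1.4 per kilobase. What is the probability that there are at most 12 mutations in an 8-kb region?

Over the interval, μ = 1.4 × 8 = 11.2 (an 8-kb region = 8 kilobases).
P(N ≤ 12) = Σ_{j=0}^{12} e^(−μ) μ^j/j! ≈ 0.6666.

0.6666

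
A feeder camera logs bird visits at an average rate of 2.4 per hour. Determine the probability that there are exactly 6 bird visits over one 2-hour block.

0.1398

Over the interval, μ = 2.4 × 2 = 4.8 (a 2-hour block = 2 hours).
P(N = 6) = e^(−μ) μ^6/6! = e^(−4.8) · 4.8^6/720 ≈ 0.1398.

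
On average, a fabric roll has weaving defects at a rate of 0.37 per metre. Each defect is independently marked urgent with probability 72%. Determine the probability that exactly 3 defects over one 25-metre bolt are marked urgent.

Thinning: the defects that are marked urgent themselves form a Poisson process with rate 0.72 × 0.37 = 0.2664 per metre.
Over the interval, μ = 0.2664 × 25 = 6.66 (a 25-metre bolt = 25 metres).
P(N = 3) = e^(−6.66) · 6.66^3/3! ≈ 0.0631.

0.0631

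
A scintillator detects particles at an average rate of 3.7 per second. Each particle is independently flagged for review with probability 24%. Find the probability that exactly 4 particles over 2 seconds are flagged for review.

0.0702

Thinning: the particles that are flagged for review themselves form a Poisson process with rate 0.24 × 3.7 = 0.888 per second.
Over the interval, μ = 0.888 × 2 = 1.776 (2 seconds).
P(N = 4) = e^(−1.776) · 1.776^4/4! ≈ 0.0702.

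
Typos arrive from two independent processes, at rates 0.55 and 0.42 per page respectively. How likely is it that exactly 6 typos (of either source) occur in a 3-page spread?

Independent Poisson processes superpose: combined rate λ = 0.55 + 0.42 = 0.97 per page.
Over the interval, μ = 0.97 × 3 = 2.91 (a 3-page spread = 3 pages).
P(N = 6) = e^(−2.91) · 2.91^6/6! ≈ 0.0459.

0.0459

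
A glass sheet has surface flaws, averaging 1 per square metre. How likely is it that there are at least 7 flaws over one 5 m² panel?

Over the interval, μ = 1 × 5 = 5 (a 5 m² panel = 5 square metres).
P(N ≥ 7) = 1 − P(N ≤ 6) = 1 − Σ_{j=0}^{6} e^(−μ) μ^j/j! ≈ 0.2378.

0.2378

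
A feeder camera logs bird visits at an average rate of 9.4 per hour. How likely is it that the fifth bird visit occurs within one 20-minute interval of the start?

0.2076

Over the interval, μ = 9.4 × 1/3 ≈ 3.13333 (a 20-minute interval = 1/3 hours).
The fifth arrival falls in the interval iff at least 5 events occur there: P(S_5 ≤ t) = P(N ≥ 5) = 1 − P(N ≤ 4) ≈ 0.2076.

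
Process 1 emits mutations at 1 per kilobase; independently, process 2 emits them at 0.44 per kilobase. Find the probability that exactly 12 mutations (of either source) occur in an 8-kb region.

0.1132

Independent Poisson processes superpose: combined rate λ = 1 + 0.44 = 1.44 per kilobase.
Over the interval, μ = 1.44 × 8 = 11.52 (an 8-kb region = 8 kilobases).
P(N = 12) = e^(−11.52) · 11.52^12/12! ≈ 0.1132.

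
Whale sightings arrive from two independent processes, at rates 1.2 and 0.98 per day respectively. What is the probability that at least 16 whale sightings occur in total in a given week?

Independent Poisson processes superpose: combined rate λ = 1.2 + 0.98 = 2.18 per day.
Over the interval, μ = 2.18 × 7 = 15.26 (a week = 7 days).
P(N ≥ 16) = 1 − P(N ≤ 15) ≈ 0.4585.

0.4585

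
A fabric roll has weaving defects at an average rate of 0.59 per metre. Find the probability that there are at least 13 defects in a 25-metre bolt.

Over the interval, μ = 0.59 × 25 = 14.75 (a 25-metre bolt = 25 metres).
P(N ≥ 13) = 1 − P(N ≤ 12) = 1 − Σ_{j=0}^{12} e^(−μ) μ^j/j! ≈ 0.7112.

0.7112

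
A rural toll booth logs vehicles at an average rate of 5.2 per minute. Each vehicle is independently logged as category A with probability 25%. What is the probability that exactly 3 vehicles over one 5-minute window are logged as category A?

Thinning: the vehicles that are logged as category A themselves form a Poisson process with rate 0.25 × 5.2 = 1.3 per minute.
Over the interval, μ = 1.3 × 5 = 6.5 (a 5-minute window = 5 minutes).
P(N = 3) = e^(−6.5) · 6.5^3/3! ≈ 0.0688.

0.0688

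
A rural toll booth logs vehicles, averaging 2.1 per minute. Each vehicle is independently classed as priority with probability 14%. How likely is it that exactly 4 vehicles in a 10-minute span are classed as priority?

0.1646

Thinning: the vehicles that are classed as priority themselves form a Poisson process with rate 0.14 × 2.1 = 0.294 per minute.
Over the interval, μ = 0.294 × 10 = 2.94 (a 10-minute span = 10 minutes).
P(N = 4) = e^(−2.94) · 2.94^4/4! ≈ 0.1646.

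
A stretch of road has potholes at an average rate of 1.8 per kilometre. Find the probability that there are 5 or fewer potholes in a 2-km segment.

0.8441

Over the interval, μ = 1.8 × 2 = 3.6 (a 2-km segment = 2 kilometres).
P(N ≤ 5) = Σ_{j=0}^{5} e^(−μ) μ^j/j! ≈ 0.8441.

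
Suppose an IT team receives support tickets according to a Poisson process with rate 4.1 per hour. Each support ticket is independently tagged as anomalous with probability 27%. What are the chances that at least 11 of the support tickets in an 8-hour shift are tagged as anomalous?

Thinning: the support tickets that are tagged as anomalous themselves form a Poisson process with rate 0.27 × 4.1 = 1.107 per hour.
Over the interval, μ = 1.107 × 8 = 8.856 (an 8-hour shift = 8 hours).
P(N ≥ 11) = 1 − P(N ≤ 10) ≈ 0.2771.

0.2771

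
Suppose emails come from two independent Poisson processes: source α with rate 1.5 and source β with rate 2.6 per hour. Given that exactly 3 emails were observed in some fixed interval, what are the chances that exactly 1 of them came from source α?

Given the total, each event is independently from source α with probability p = λ_α/(λ_α+λ_β) = 1.5/4.1 ≈ 0.3659.
So K ~ Binomial(3, 1.5/4.1): P(K = 1) = C(3,1) · (1.5/4.1)^1 · (2.6/4.1)^2 ≈ 0.4414.

0.4414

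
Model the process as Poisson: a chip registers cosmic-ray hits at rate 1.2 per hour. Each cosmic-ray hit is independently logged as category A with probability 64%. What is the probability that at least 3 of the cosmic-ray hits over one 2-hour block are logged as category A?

Thinning: the cosmic-ray hits that are logged as category A themselves form a Poisson process with rate 0.64 × 1.2 = 0.768 per hour.
Over the interval, μ = 0.768 × 2 = 1.536 (a 2-hour block = 2 hours).
P(N ≥ 3) = 1 − P(N ≤ 2) ≈ 0.2002.

0.2002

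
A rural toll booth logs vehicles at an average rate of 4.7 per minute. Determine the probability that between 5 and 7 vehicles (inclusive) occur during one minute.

With mean μ = 4.7 per minute,
P(5 ≤ N ≤ 7) = Σ_{j=5}^{7} e^(−4.7) · 4.7^j/j! ≈ 0.4014.

0.4014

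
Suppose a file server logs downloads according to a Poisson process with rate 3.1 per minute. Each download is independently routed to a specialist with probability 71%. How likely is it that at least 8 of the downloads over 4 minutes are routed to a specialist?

0.6527

Thinning: the downloads that are routed to a specialist themselves form a Poisson process with rate 0.71 × 3.1 = 2.201 per minute.
Over the interval, μ = 2.201 × 4 = 8.804 (4 minutes).
P(N ≥ 8) = 1 − P(N ≤ 7) ≈ 0.6527.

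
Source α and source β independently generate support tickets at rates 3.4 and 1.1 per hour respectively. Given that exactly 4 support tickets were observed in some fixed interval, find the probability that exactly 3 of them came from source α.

0.4217

Given the total, each event is independently from source α with probability p = λ_α/(λ_α+λ_β) = 3.4/4.5 ≈ 0.7556.
So K ~ Binomial(4, 3.4/4.5): P(K = 3) = C(4,3) · (3.4/4.5)^3 · (1.1/4.5)^1 ≈ 0.4217.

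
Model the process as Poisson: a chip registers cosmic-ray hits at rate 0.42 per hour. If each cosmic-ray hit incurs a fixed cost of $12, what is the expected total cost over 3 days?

$362.88

E[N] = 0.42 × 72 = 30.24 (3 days = 72 hours); E[cost] = 30.24 × $12 = $362.88.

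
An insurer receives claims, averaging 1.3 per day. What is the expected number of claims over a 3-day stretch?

E[N] = λt = 1.3 × 3 = 3.9 (a 3-day stretch = 3 days).

3.9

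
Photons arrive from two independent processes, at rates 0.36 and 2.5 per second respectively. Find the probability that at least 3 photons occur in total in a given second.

0.5447

Independent Poisson processes superpose: combined rate λ = 0.36 + 2.5 = 2.86 per second.
So μ = 2.86.
P(N ≥ 3) = 1 − P(N ≤ 2) ≈ 0.5447.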